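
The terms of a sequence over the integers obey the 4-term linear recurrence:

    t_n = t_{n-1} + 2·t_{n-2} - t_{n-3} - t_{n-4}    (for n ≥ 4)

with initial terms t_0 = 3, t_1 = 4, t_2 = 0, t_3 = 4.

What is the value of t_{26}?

t_4 = 1·4 + 2·0 + -1·4 + -1·3 = -3
t_5 = 1·-3 + 2·4 + -1·0 + -1·4 = 1
t_6 = 1·1 + 2·-3 + -1·4 + -1·0 = -9
t_7 = 1·-9 + 2·1 + -1·-3 + -1·4 = -8
t_8 = 1·-8 + 2·-9 + -1·1 + -1·-3 = -24
t_9 = 1·-24 + 2·-8 + -1·-9 + -1·1 = -32
t_10 = 1·-32 + 2·-24 + -1·-8 + -1·-9 = -63
t_11 = 1·-63 + 2·-32 + -1·-24 + -1·-8 = -95
t_12 = 1·-95 + 2·-63 + -1·-32 + -1·-24 = -165
t_13 = 1·-165 + 2·-95 + -1·-63 + -1·-32 = -260
t_14 = 1·-260 + 2·-165 + -1·-95 + -1·-63 = -432
t_15 = 1·-432 + 2·-260 + -1·-165 + -1·-95 = -692
t_16 = 1·-692 + 2·-432 + -1·-260 + -1·-165 = -1131
t_17 = 1·-1131 + 2·-692 + -1·-432 + -1·-260 = -1823
t_18 = 1·-1823 + 2·-1131 + -1·-692 + -1·-432 = -2961
t_19 = 1·-2961 + 2·-1823 + -1·-1131 + -1·-692 = -4784
t_20 = 1·-4784 + 2·-2961 + -1·-1823 + -1·-1131 = -7752
t_21 = 1·-7752 + 2·-4784 + -1·-2961 + -1·-1823 = -12536
t_22 = 1·-12536 + 2·-7752 + -1·-4784 + -1·-2961 = -20295
t_23 = 1·-20295 + 2·-12536 + -1·-7752 + -1·-4784 = -32831
t_24 = 1·-32831 + 2·-20295 + -1·-12536 + -1·-7752 = -53133
t_25 = 1·-53133 + 2·-32831 + -1·-20295 + -1·-12536 = -85964
t_26 = 1·-85964 + 2·-53133 + -1·-32831 + -1·-20295 = -139104

-139104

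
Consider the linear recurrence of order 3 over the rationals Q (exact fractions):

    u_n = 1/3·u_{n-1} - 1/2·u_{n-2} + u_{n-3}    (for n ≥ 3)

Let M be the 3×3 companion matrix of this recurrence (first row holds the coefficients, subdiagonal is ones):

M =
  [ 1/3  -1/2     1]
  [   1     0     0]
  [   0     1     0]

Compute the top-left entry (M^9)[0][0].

-138719/314928

(M^9)[0][0] is the top entry after applying M 9 times to the unit state (1, 0, 0). Equivalently it is h_{11} for the auxiliary sequence (h_n) obeying the same recurrence with h_2 = 1 and h_i = 0 for 0 ≤ i < 2:
h_3 = 1/3·1 + -1/2·0 + 1·0 = 1/3
h_4 = 1/3·1/3 + -1/2·1 + 1·0 = -7/18
h_5 = 1/3·-7/18 + -1/2·1/3 + 1·1 = 19/27
h_6 = 1/3·19/27 + -1/2·-7/18 + 1·1/3 = 247/324
h_7 = 1/3·247/324 + -1/2·19/27 + 1·-7/18 = -473/972
h_8 = 1/3·-473/972 + -1/2·247/324 + 1·19/27 = 935/5832
h_9 = 1/3·935/5832 + -1/2·-473/972 + 1·247/324 = 9265/8748
h_10 = 1/3·9265/8748 + -1/2·935/5832 + 1·-473/972 = -22439/104976
h_11 = 1/3·-22439/104976 + -1/2·9265/8748 + 1·935/5832 = -138719/314928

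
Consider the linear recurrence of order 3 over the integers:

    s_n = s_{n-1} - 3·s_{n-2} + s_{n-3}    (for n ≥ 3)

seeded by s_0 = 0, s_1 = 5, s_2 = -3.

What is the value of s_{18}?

11157

s_3 = 1·-3 + -3·5 + 1·0 = -18
s_4 = 1·-18 + -3·-3 + 1·5 = -4
s_5 = 1·-4 + -3·-18 + 1·-3 = 47
s_6 = 1·47 + -3·-4 + 1·-18 = 41
s_7 = 1·41 + -3·47 + 1·-4 = -104
s_8 = 1·-104 + -3·41 + 1·47 = -180
s_9 = 1·-180 + -3·-104 + 1·41 = 173
s_10 = 1·173 + -3·-180 + 1·-104 = 609
s_11 = 1·609 + -3·173 + 1·-180 = -90
s_12 = 1·-90 + -3·609 + 1·173 = -1744
s_13 = 1·-1744 + -3·-90 + 1·609 = -865
s_14 = 1·-865 + -3·-1744 + 1·-90 = 4277
s_15 = 1·4277 + -3·-865 + 1·-1744 = 5128
s_16 = 1·5128 + -3·4277 + 1·-865 = -8568
s_17 = 1·-8568 + -3·5128 + 1·4277 = -19675
s_18 = 1·-19675 + -3·-8568 + 1·5128 = 11157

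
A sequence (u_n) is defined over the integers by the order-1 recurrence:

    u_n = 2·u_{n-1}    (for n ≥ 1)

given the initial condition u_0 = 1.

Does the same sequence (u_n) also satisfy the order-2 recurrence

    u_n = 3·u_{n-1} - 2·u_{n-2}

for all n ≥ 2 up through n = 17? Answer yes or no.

Terms u_0..u_17: 1, 2, 4, 8, 16, 32, 64, 128, 256, 512, 1024, 2048, 4096, 8192, 16384, 32768, 65536, 131072
n=2: candidate gives 4, actual u_2 = 4 ✓
n=3: candidate gives 8, actual u_3 = 8 ✓
n=4: candidate gives 16, actual u_4 = 16 ✓
n=5: candidate gives 32, actual u_5 = 32 ✓
n=6: candidate gives 64, actual u_6 = 64 ✓
n=7: candidate gives 128, actual u_7 = 128 ✓
n=8: candidate gives 256, actual u_8 = 256 ✓
n=9: candidate gives 512, actual u_9 = 512 ✓
n=10: candidate gives 1024, actual u_10 = 1024 ✓
n=11: candidate gives 2048, actual u_11 = 2048 ✓
n=12: candidate gives 4096, actual u_12 = 4096 ✓
n=13: candidate gives 8192, actual u_13 = 8192 ✓
n=14: candidate gives 16384, actual u_14 = 16384 ✓
n=15: candidate gives 32768, actual u_15 = 32768 ✓
n=16: candidate gives 65536, actual u_16 = 65536 ✓
n=17: candidate gives 131072, actual u_17 = 131072 ✓

yes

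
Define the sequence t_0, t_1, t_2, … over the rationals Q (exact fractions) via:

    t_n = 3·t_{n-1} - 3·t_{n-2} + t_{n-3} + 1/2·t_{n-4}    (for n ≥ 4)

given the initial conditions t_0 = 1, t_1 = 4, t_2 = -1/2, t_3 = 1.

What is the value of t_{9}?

813/4

t_4 = 3·1 + -3·-1/2 + 1·4 + 1/2·1 = 9
t_5 = 3·9 + -3·1 + 1·-1/2 + 1/2·4 = 51/2
t_6 = 3·51/2 + -3·9 + 1·1 + 1/2·-1/2 = 201/4
t_7 = 3·201/4 + -3·51/2 + 1·9 + 1/2·1 = 335/4
t_8 = 3·335/4 + -3·201/4 + 1·51/2 + 1/2·9 = 261/2
t_9 = 3·261/2 + -3·335/4 + 1·201/4 + 1/2·51/2 = 813/4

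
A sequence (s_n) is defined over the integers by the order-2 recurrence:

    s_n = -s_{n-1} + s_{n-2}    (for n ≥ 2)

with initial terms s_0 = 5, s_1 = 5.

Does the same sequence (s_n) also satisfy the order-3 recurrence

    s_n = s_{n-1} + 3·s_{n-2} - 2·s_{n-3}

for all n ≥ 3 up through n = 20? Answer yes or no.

Terms s_0..s_20: 5, 5, 0, 5, -5, 10, -15, 25, -40, 65, -105, 170, -275, 445, -720, 1165, -1885, 3050, -4935, 7985, -12920
n=3: candidate gives 5, actual s_3 = 5 ✓
n=4: candidate gives -5, actual s_4 = -5 ✓
n=5: candidate gives 10, actual s_5 = 10 ✓
n=6: candidate gives -15, actual s_6 = -15 ✓
n=7: candidate gives 25, actual s_7 = 25 ✓
n=8: candidate gives -40, actual s_8 = -40 ✓
n=9: candidate gives 65, actual s_9 = 65 ✓
n=10: candidate gives -105, actual s_10 = -105 ✓
n=11: candidate gives 170, actual s_11 = 170 ✓
n=12: candidate gives -275, actual s_12 = -275 ✓
n=13: candidate gives 445, actual s_13 = 445 ✓
n=14: candidate gives -720, actual s_14 = -720 ✓
n=15: candidate gives 1165, actual s_15 = 1165 ✓
n=16: candidate gives -1885, actual s_16 = -1885 ✓
n=17: candidate gives 3050, actual s_17 = 3050 ✓
n=18: candidate gives -4935, actual s_18 = -4935 ✓
n=19: candidate gives 7985, actual s_19 = 7985 ✓
n=20: candidate gives -12920, actual s_20 = -12920 ✓

yes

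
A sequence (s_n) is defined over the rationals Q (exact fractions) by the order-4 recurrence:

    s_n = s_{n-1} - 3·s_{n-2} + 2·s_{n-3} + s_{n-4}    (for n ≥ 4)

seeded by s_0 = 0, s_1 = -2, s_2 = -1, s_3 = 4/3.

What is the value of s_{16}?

10969/3

s_4 = 1·4/3 + -3·-1 + 2·-2 + 1·0 = 1/3
s_5 = 1·1/3 + -3·4/3 + 2·-1 + 1·-2 = -23/3
s_6 = 1·-23/3 + -3·1/3 + 2·4/3 + 1·-1 = -7
s_7 = 1·-7 + -3·-23/3 + 2·1/3 + 1·4/3 = 18
s_8 = 1·18 + -3·-7 + 2·-23/3 + 1·1/3 = 24
s_9 = 1·24 + -3·18 + 2·-7 + 1·-23/3 = -155/3
s_10 = 1·-155/3 + -3·24 + 2·18 + 1·-7 = -284/3
s_11 = 1·-284/3 + -3·-155/3 + 2·24 + 1·18 = 379/3
s_12 = 1·379/3 + -3·-284/3 + 2·-155/3 + 1·24 = 331
s_13 = 1·331 + -3·379/3 + 2·-284/3 + 1·-155/3 = -289
s_14 = 1·-289 + -3·331 + 2·379/3 + 1·-284/3 = -1124
s_15 = 1·-1124 + -3·-289 + 2·331 + 1·379/3 = 1594/3
s_16 = 1·1594/3 + -3·-1124 + 2·-289 + 1·331 = 10969/3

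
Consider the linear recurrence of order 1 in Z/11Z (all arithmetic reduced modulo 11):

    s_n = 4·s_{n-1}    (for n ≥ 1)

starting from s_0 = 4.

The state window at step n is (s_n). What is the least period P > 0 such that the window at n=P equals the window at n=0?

5

n=0: window = (4)
n=1: window = (5)
n=2: window = (9)
n=3: window = (3)
n=4: window = (1)
n=5: window = (4)
window at n=5 equals window at n=0 → period = 5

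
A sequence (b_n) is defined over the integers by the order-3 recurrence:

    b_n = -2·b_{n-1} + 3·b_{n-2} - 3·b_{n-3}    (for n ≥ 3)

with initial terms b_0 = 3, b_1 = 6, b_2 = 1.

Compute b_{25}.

b_3 = -2·1 + 3·6 + -3·3 = 7
b_4 = -2·7 + 3·1 + -3·6 = -29
b_5 = -2·-29 + 3·7 + -3·1 = 76
b_6 = -2·76 + 3·-29 + -3·7 = -260
b_7 = -2·-260 + 3·76 + -3·-29 = 835
b_8 = -2·835 + 3·-260 + -3·76 = -2678
b_9 = -2·-2678 + 3·835 + -3·-260 = 8641
b_10 = -2·8641 + 3·-2678 + -3·835 = -27821
b_11 = -2·-27821 + 3·8641 + -3·-2678 = 89599
b_12 = -2·89599 + 3·-27821 + -3·8641 = -288584
b_13 = -2·-288584 + 3·89599 + -3·-27821 = 929428
b_14 = -2·929428 + 3·-288584 + -3·89599 = -2993405
b_15 = -2·-2993405 + 3·929428 + -3·-288584 = 9640846
b_16 = -2·9640846 + 3·-2993405 + -3·929428 = -31050191
b_17 = -2·-31050191 + 3·9640846 + -3·-2993405 = 100003135
b_18 = -2·100003135 + 3·-31050191 + -3·9640846 = -322079381
b_19 = -2·-322079381 + 3·100003135 + -3·-31050191 = 1037318740
b_20 = -2·1037318740 + 3·-322079381 + -3·100003135 = -3340885028
b_21 = -2·-3340885028 + 3·1037318740 + -3·-322079381 = 10759964419
b_22 = -2·10759964419 + 3·-3340885028 + -3·1037318740 = -34654540142
b_23 = -2·-34654540142 + 3·10759964419 + -3·-3340885028 = 111611628625
b_24 = -2·111611628625 + 3·-34654540142 + -3·10759964419 = -359466770933
b_25 = -2·-359466770933 + 3·111611628625 + -3·-34654540142 = 1157732048167

1157732048167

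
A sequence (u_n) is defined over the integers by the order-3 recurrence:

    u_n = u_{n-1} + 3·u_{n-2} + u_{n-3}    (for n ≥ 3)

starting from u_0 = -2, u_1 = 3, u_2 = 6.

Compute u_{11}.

15829

u_3 = 1·6 + 3·3 + 1·-2 = 13
u_4 = 1·13 + 3·6 + 1·3 = 34
u_5 = 1·34 + 3·13 + 1·6 = 79
u_6 = 1·79 + 3·34 + 1·13 = 194
u_7 = 1·194 + 3·79 + 1·34 = 465
u_8 = 1·465 + 3·194 + 1·79 = 1126
u_9 = 1·1126 + 3·465 + 1·194 = 2715
u_10 = 1·2715 + 3·1126 + 1·465 = 6558
u_11 = 1·6558 + 3·2715 + 1·1126 = 15829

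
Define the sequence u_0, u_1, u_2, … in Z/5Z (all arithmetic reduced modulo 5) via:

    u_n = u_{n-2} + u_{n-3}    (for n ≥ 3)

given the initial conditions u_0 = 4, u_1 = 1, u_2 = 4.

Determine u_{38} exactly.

u_3 = 0·4 + 1·1 + 1·4 = 0
u_4 = 0·0 + 1·4 + 1·1 = 0
u_5 = 0·0 + 1·0 + 1·4 = 4
u_6 = 0·4 + 1·0 + 1·0 = 0
u_7 = 0·0 + 1·4 + 1·0 = 4
u_8 = 0·4 + 1·0 + 1·4 = 4
u_9 = 0·4 + 1·4 + 1·0 = 4
u_10 = 0·4 + 1·4 + 1·4 = 3
u_11 = 0·3 + 1·4 + 1·4 = 3
u_12 = 0·3 + 1·3 + 1·4 = 2
u_13 = 0·2 + 1·3 + 1·3 = 1
u_14 = 0·1 + 1·2 + 1·3 = 0
u_15 = 0·0 + 1·1 + 1·2 = 3
u_16 = 0·3 + 1·0 + 1·1 = 1
u_17 = 0·1 + 1·3 + 1·0 = 3
u_18 = 0·3 + 1·1 + 1·3 = 4
u_19 = 0·4 + 1·3 + 1·1 = 4
u_20 = 0·4 + 1·4 + 1·3 = 2
u_21 = 0·2 + 1·4 + 1·4 = 3
u_22 = 0·3 + 1·2 + 1·4 = 1
u_23 = 0·1 + 1·3 + 1·2 = 0
u_24 = 0·0 + 1·1 + 1·3 = 4
u_25 = 0·4 + 1·0 + 1·1 = 1
u_26 = 0·1 + 1·4 + 1·0 = 4
u_27 = 0·4 + 1·1 + 1·4 = 0
u_28 = 0·0 + 1·4 + 1·1 = 0
u_29 = 0·0 + 1·0 + 1·4 = 4
u_30 = 0·4 + 1·0 + 1·0 = 0
u_31 = 0·0 + 1·4 + 1·0 = 4
u_32 = 0·4 + 1·0 + 1·4 = 4
u_33 = 0·4 + 1·4 + 1·0 = 4
u_34 = 0·4 + 1·4 + 1·4 = 3
u_35 = 0·3 + 1·4 + 1·4 = 3
u_36 = 0·3 + 1·3 + 1·4 = 2
u_37 = 0·2 + 1·3 + 1·3 = 1
u_38 = 0·1 + 1·2 + 1·3 = 0

0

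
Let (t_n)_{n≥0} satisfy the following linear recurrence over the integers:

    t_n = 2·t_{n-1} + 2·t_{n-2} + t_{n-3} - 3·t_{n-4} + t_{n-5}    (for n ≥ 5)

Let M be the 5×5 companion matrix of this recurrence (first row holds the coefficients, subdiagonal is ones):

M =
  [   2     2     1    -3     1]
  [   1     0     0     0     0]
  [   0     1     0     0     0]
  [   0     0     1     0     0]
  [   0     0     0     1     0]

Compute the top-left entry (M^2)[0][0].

6

(M^2)[0][0] is the top entry after applying M 2 times to the unit state (1, 0, 0, 0, 0). Equivalently it is h_{6} for the auxiliary sequence (h_n) obeying the same recurrence with h_4 = 1 and h_i = 0 for 0 ≤ i < 4:
h_5 = 2·1 + 2·0 + 1·0 + -3·0 + 1·0 = 2
h_6 = 2·2 + 2·1 + 1·0 + -3·0 + 1·0 = 6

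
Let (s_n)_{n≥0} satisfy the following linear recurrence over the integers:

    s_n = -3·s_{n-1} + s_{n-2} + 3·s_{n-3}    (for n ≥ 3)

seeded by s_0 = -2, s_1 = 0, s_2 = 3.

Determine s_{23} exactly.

s_3 = -3·3 + 1·0 + 3·-2 = -15
s_4 = -3·-15 + 1·3 + 3·0 = 48
s_5 = -3·48 + 1·-15 + 3·3 = -150
s_6 = -3·-150 + 1·48 + 3·-15 = 453
s_7 = -3·453 + 1·-150 + 3·48 = -1365
s_8 = -3·-1365 + 1·453 + 3·-150 = 4098
s_9 = -3·4098 + 1·-1365 + 3·453 = -12300
s_10 = -3·-12300 + 1·4098 + 3·-1365 = 36903
s_11 = -3·36903 + 1·-12300 + 3·4098 = -110715
s_12 = -3·-110715 + 1·36903 + 3·-12300 = 332148
s_13 = -3·332148 + 1·-110715 + 3·36903 = -996450
s_14 = -3·-996450 + 1·332148 + 3·-110715 = 2989353
s_15 = -3·2989353 + 1·-996450 + 3·332148 = -8968065
s_16 = -3·-8968065 + 1·2989353 + 3·-996450 = 26904198
s_17 = -3·26904198 + 1·-8968065 + 3·2989353 = -80712600
s_18 = -3·-80712600 + 1·26904198 + 3·-8968065 = 242137803
s_19 = -3·242137803 + 1·-80712600 + 3·26904198 = -726413415
s_20 = -3·-726413415 + 1·242137803 + 3·-80712600 = 2179240248
s_21 = -3·2179240248 + 1·-726413415 + 3·242137803 = -6537720750
s_22 = -3·-6537720750 + 1·2179240248 + 3·-726413415 = 19613162253
s_23 = -3·19613162253 + 1·-6537720750 + 3·2179240248 = -58839486765

-58839486765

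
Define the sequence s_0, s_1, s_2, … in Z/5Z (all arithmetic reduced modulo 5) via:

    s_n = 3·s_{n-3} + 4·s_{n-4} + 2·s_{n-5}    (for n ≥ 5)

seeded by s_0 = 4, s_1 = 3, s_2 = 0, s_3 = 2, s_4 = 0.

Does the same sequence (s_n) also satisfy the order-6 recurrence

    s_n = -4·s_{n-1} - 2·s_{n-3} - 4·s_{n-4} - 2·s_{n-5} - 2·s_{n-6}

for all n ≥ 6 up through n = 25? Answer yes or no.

Terms s_0..s_25: 4, 3, 0, 2, 0, 0, 2, 3, 4, 1, 2, 3, 0, 3, 4, 1, 0, 4, 0, 2, 4, 1, 4, 0, 3, 4
n=6: candidate gives 2, actual s_6 = 2 ✓
n=7: candidate gives 3, actual s_7 = 3 ✓
n=8: candidate gives 4, actual s_8 = 4 ✓
n=9: candidate gives 1, actual s_9 = 1 ✓
n=10: candidate gives 2, actual s_10 = 2 ✓
n=11: candidate gives 3, actual s_11 = 3 ✓
n=12: candidate gives 0, actual s_12 = 0 ✓
n=13: candidate gives 3, actual s_13 = 3 ✓
n=14: candidate gives 4, actual s_14 = 4 ✓
n=15: candidate gives 1, actual s_15 = 1 ✓
n=16: candidate gives 0, actual s_16 = 0 ✓
n=17: candidate gives 4, actual s_17 = 4 ✓
n=18: candidate gives 0, actual s_18 = 0 ✓
n=19: candidate gives 2, actual s_19 = 2 ✓
n=20: candidate gives 4, actual s_20 = 4 ✓
n=21: candidate gives 1, actual s_21 = 1 ✓
n=22: candidate gives 4, actual s_22 = 4 ✓
n=23: candidate gives 0, actual s_23 = 0 ✓
n=24: candidate gives 3, actual s_24 = 3 ✓
n=25: candidate gives 4, actual s_25 = 4 ✓

yes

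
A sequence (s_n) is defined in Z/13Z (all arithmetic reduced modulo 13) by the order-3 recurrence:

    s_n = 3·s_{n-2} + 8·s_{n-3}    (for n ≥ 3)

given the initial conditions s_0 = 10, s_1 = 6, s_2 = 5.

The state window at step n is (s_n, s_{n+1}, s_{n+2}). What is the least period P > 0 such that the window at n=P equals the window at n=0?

168

n=0: window = (10, 6, 5)
n=1: window = (6, 5, 7)
n=2: window = (5, 7, 11)
n=3: window = (7, 11, 9)
n=4: window = (11, 9, 11)
n=5: window = (9, 11, 11)
n=6: window = (11, 11, 1)
n=7: window = (11, 1, 4)
n=8: window = (1, 4, 0)
n=9: window = (4, 0, 7)
n=10: window = (0, 7, 6)
n=11: window = (7, 6, 8)
n=12: window = (6, 8, 9)
n=13: window = (8, 9, 7)
n=14: window = (9, 7, 0)
n=15: window = (7, 0, 2)
n=16: window = (0, 2, 4)
n=17: window = (2, 4, 6)
n=18: window = (4, 6, 2)
n=19: window = (6, 2, 11)
n=20: window = (2, 11, 2)
n=21: window = (11, 2, 10)
n=22: window = (2, 10, 3)
n=23: window = (10, 3, 7)
n=24: window = (3, 7, 11)
n=25: window = (7, 11, 6)
n=26: window = (11, 6, 11)
n=27: window = (6, 11, 2)
n=28: window = (11, 2, 3)
n=29: window = (2, 3, 3)
n=30: window = (3, 3, 12)
n=31: window = (3, 12, 7)
n=32: window = (12, 7, 8)
n=33: window = (7, 8, 0)
n=34: window = (8, 0, 2)
n=35: window = (0, 2, 12)
n=36: window = (2, 12, 6)
n=37: window = (12, 6, 0)
n=38: window = (6, 0, 10)
n=39: window = (0, 10, 9)
n=40: window = (10, 9, 4)
…
n=166: window = (7, 5, 10)
n=167: window = (5, 10, 6)
n=168: window = (10, 6, 5)
window at n=168 equals window at n=0 → period = 168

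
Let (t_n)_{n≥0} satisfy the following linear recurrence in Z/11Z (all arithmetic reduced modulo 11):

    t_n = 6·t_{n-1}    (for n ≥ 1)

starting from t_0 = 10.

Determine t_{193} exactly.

4

t_1 = 6·10 = 5
t_2 = 6·5 = 8
t_3 = 6·8 = 4
t_4 = 6·4 = 2
t_5 = 6·2 = 1
t_6 = 6·1 = 6
t_7 = 6·6 = 3
t_8 = 6·3 = 7
t_9 = 6·7 = 9
t_10 = 6·9 = 10
(t_10) = (10) = (t_0), so the sequence has period 10.
193 ≡ 3 (mod 10), hence t_193 = t_3 = 4.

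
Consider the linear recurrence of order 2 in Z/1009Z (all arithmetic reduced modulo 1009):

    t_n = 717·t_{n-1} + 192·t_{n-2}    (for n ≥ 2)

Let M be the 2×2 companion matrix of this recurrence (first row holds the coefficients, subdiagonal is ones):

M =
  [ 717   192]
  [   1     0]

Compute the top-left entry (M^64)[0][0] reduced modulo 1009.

999

(M^64)[0][0] is the top entry after applying M 64 times to the unit state (1, 0). Equivalently it is h_{65} for the auxiliary sequence (h_n) obeying the same recurrence with h_1 = 1 and h_i = 0 for 0 ≤ i < 1:
h_2 = 717·1 + 192·0 = 717
h_3 = 717·717 + 192·1 = 700
h_4 = 717·700 + 192·717 = 867
h_5 = 717·867 + 192·700 = 298
h_6 = 717·298 + 192·867 = 746
h_7 = 717·746 + 192·298 = 824
h_8 = 717·824 + 192·746 = 497
h_9 = 717·497 + 192·824 = 976
h_10 = 717·976 + 192·497 = 124
h_11 = 717·124 + 192·976 = 843
h_12 = 717·843 + 192·124 = 641
h_13 = 717·641 + 192·843 = 918
h_14 = 717·918 + 192·641 = 312
h_15 = 717·312 + 192·918 = 396
h_16 = 717·396 + 192·312 = 776
h_17 = 717·776 + 192·396 = 790
h_18 = 717·790 + 192·776 = 41
h_19 = 717·41 + 192·790 = 466
h_20 = 717·466 + 192·41 = 952
h_21 = 717·952 + 192·466 = 171
h_22 = 717·171 + 192·952 = 673
h_23 = 717·673 + 192·171 = 783
h_24 = 717·783 + 192·673 = 471
h_25 = 717·471 + 192·783 = 696
h_26 = 717·696 + 192·471 = 208
h_27 = 717·208 + 192·696 = 248
h_28 = 717·248 + 192·208 = 817
h_29 = 717·817 + 192·248 = 762
h_30 = 717·762 + 192·817 = 954
h_31 = 717·954 + 192·762 = 924
h_32 = 717·924 + 192·954 = 134
h_33 = 717·134 + 192·924 = 47
h_34 = 717·47 + 192·134 = 905
h_35 = 717·905 + 192·47 = 41
h_36 = 717·41 + 192·905 = 348
h_37 = 717·348 + 192·41 = 93
h_38 = 717·93 + 192·348 = 309
h_39 = 717·309 + 192·93 = 276
h_40 = 717·276 + 192·309 = 934
h_41 = 717·934 + 192·276 = 226
h_42 = 717·226 + 192·934 = 328
h_43 = 717·328 + 192·226 = 84
h_44 = 717·84 + 192·328 = 106
h_45 = 717·106 + 192·84 = 311
h_46 = 717·311 + 192·106 = 170
h_47 = 717·170 + 192·311 = 991
h_48 = 717·991 + 192·170 = 563
h_49 = 717·563 + 192·991 = 651
h_50 = 717·651 + 192·563 = 742
h_51 = 717·742 + 192·651 = 147
h_52 = 717·147 + 192·742 = 658
h_53 = 717·658 + 192·147 = 555
h_54 = 717·555 + 192·658 = 600
h_55 = 717·600 + 192·555 = 981
h_56 = 717·981 + 192·600 = 278
h_57 = 717·278 + 192·981 = 222
h_58 = 717·222 + 192·278 = 660
h_59 = 717·660 + 192·222 = 245
h_60 = 717·245 + 192·660 = 694
h_61 = 717·694 + 192·245 = 787
h_62 = 717·787 + 192·694 = 308
h_63 = 717·308 + 192·787 = 628
h_64 = 717·628 + 192·308 = 876
h_65 = 717·876 + 192·628 = 999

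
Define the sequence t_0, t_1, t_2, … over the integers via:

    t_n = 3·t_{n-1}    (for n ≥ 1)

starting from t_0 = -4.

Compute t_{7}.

-8748

t_1 = 3·-4 = -12
t_2 = 3·-12 = -36
t_3 = 3·-36 = -108
t_4 = 3·-108 = -324
t_5 = 3·-324 = -972
t_6 = 3·-972 = -2916
t_7 = 3·-2916 = -8748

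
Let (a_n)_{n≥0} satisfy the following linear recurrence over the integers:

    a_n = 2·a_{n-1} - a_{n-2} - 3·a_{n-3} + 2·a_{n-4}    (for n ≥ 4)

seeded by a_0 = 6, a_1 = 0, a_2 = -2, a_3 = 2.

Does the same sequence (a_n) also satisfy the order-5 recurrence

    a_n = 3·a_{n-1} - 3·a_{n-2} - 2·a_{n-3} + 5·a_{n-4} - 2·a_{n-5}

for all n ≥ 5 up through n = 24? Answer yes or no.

Terms a_0..a_24: 6, 0, -2, 2, 18, 40, 52, 14, -108, -306, -442, -226, 692, 2324, 3750, 2648, -4042, -17334, -31070, -27384, 20220, 126366, 252524, 263254, -64674
n=5: candidate gives 40, actual a_5 = 40 ✓
n=6: candidate gives 52, actual a_6 = 52 ✓
n=7: candidate gives 14, actual a_7 = 14 ✓
n=8: candidate gives -108, actual a_8 = -108 ✓
n=9: candidate gives -306, actual a_9 = -306 ✓
n=10: candidate gives -442, actual a_10 = -442 ✓
n=11: candidate gives -226, actual a_11 = -226 ✓
n=12: candidate gives 692, actual a_12 = 692 ✓
n=13: candidate gives 2324, actual a_13 = 2324 ✓
n=14: candidate gives 3750, actual a_14 = 3750 ✓
n=15: candidate gives 2648, actual a_15 = 2648 ✓
n=16: candidate gives -4042, actual a_16 = -4042 ✓
n=17: candidate gives -17334, actual a_17 = -17334 ✓
n=18: candidate gives -31070, actual a_18 = -31070 ✓
n=19: candidate gives -27384, actual a_19 = -27384 ✓
n=20: candidate gives 20220, actual a_20 = 20220 ✓
n=21: candidate gives 126366, actual a_21 = 126366 ✓
n=22: candidate gives 252524, actual a_22 = 252524 ✓
n=23: candidate gives 263254, actual a_23 = 263254 ✓
n=24: candidate gives -64674, actual a_24 = -64674 ✓

yes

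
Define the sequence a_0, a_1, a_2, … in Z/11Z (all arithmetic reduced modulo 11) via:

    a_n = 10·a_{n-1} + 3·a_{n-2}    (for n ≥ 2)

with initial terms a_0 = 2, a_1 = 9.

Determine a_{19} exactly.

a_2 = 10·9 + 3·2 = 8
a_3 = 10·8 + 3·9 = 8
a_4 = 10·8 + 3·8 = 5
a_5 = 10·5 + 3·8 = 8
a_6 = 10·8 + 3·5 = 7
a_7 = 10·7 + 3·8 = 6
a_8 = 10·6 + 3·7 = 4
a_9 = 10·4 + 3·6 = 3
a_10 = 10·3 + 3·4 = 9
a_11 = 10·9 + 3·3 = 0
a_12 = 10·0 + 3·9 = 5
a_13 = 10·5 + 3·0 = 6
a_14 = 10·6 + 3·5 = 9
a_15 = 10·9 + 3·6 = 9
a_16 = 10·9 + 3·9 = 7
a_17 = 10·7 + 3·9 = 9
a_18 = 10·9 + 3·7 = 1
a_19 = 10·1 + 3·9 = 4

4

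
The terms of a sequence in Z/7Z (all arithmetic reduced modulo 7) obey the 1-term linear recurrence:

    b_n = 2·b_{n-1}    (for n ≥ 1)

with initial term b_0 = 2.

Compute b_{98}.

b_1 = 2·2 = 4
b_2 = 2·4 = 1
b_3 = 2·1 = 2
(b_3) = (2) = (b_0), so the sequence has period 3.
98 ≡ 2 (mod 3), hence b_98 = b_2 = 1.

1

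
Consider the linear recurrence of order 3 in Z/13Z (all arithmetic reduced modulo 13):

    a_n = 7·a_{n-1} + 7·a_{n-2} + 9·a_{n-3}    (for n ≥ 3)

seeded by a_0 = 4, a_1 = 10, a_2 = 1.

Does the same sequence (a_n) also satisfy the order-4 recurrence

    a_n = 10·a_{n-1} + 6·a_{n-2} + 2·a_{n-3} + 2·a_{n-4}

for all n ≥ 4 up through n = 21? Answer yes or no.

Terms a_0..a_21: 4, 10, 1, 9, 4, 9, 3, 3, 6, 12, 10, 0, 9, 10, 3, 3, 2, 10, 7, 7, 6, 11
n=4: candidate gives 7, actual a_4 = 4 ✗

no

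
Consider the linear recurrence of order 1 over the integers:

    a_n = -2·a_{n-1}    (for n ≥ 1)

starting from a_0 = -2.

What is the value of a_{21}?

a_1 = -2·-2 = 4
a_2 = -2·4 = -8
a_3 = -2·-8 = 16
a_4 = -2·16 = -32
a_5 = -2·-32 = 64
a_6 = -2·64 = -128
a_7 = -2·-128 = 256
a_8 = -2·256 = -512
a_9 = -2·-512 = 1024
a_10 = -2·1024 = -2048
a_11 = -2·-2048 = 4096
a_12 = -2·4096 = -8192
a_13 = -2·-8192 = 16384
a_14 = -2·16384 = -32768
a_15 = -2·-32768 = 65536
a_16 = -2·65536 = -131072
a_17 = -2·-131072 = 262144
a_18 = -2·262144 = -524288
a_19 = -2·-524288 = 1048576
a_20 = -2·1048576 = -2097152
a_21 = -2·-2097152 = 4194304

4194304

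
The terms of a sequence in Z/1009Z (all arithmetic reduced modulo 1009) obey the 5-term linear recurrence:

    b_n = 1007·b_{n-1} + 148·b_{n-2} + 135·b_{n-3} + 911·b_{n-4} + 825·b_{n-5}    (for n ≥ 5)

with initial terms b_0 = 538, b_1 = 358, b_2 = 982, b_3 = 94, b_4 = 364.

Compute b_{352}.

527

b_5 = 1007·364 + 148·94 + 135·982 + 911·358 + 825·538 = 579
b_6 = 1007·579 + 148·364 + 135·94 + 911·982 + 825·358 = 160
b_7 = 1007·160 + 148·579 + 135·364 + 911·94 + 825·982 = 107
b_8 = 1007·107 + 148·160 + 135·579 + 911·364 + 825·94 = 231
b_9 = 1007·231 + 148·107 + 135·160 + 911·579 + 825·364 = 30
b_10 = 1007·30 + 148·231 + 135·107 + 911·160 + 825·579 = 14
Continuing the recurrence:
  b_11 = 716;  b_12 = 706;  b_13 = 462;  b_14 = 613;  b_15 = 924;  b_16 = 764
  b_17 = 421;  b_18 = 69;  b_19 = 308;  b_20 = 136;  b_21 = 936;  b_22 = 835
  b_23 = 339;  b_24 = 669;  b_25 = 411;  b_26 = 891;  b_27 = 841;  b_28 = 220
  b_29 = 219;  b_30 = 877;  b_31 = 661;  b_32 = 906;  b_33 = 110;  b_34 = 1006
  b_35 = 233;  b_36 = 283;  b_37 = 316;  b_38 = 293;  b_39 = 556;  b_40 = 180
  b_41 = 101;  b_42 = 514;  b_43 = 450;  b_44 = 142;  b_45 = 869;  b_46 = 982
  b_47 = 79;  b_48 = 301;  b_49 = 82;  b_50 = 717;  b_51 = 131;  b_52 = 242
  b_53 = 820;  b_54 = 813;  b_55 = 575;  b_56 = 434;  b_57 = 487;  b_58 = 130
  b_59 = 139;  b_60 = 951;  b_61 = 457;  b_62 = 756;  b_63 = 572;  b_64 = 188
  b_65 = 876;  b_66 = 611;  b_67 = 15;  b_68 = 230;  b_69 = 129;  b_70 = 401
  b_71 = 22;  b_72 = 969;  b_73 = 491;  b_74 = 637;  b_75 = 144;  b_76 = 723
  b_77 = 527;  b_78 = 872;  b_79 = 159;  b_80 = 624;  b_81 = 731;  b_82 = 561
  b_83 = 141;  b_84 = 213;  b_85 = 533;  b_86 = 262;  b_87 = 163;  b_88 = 20
  b_89 = 316;  b_90 = 476;  b_91 = 478;  b_92 = 489;  b_93 = 496;  b_94 = 848
  b_95 = 272;  b_96 = 551;  b_97 = 924;  b_98 = 574;  b_99 = 58;  b_100 = 594
  b_101 = 913;  b_102 = 836;  b_103 = 433;  b_104 = 658;  b_105 = 65;  b_106 = 635
  b_107 = 813;  b_108 = 360;  b_109 = 194;  b_110 = 674;  b_111 = 530;  b_112 = 550
  b_113 = 340;  b_114 = 72;  b_115 = 938;  b_116 = 124;  b_117 = 659;  b_118 = 391
  b_119 = 246;  b_120 = 948;  b_121 = 908;  b_122 = 16;  b_123 = 804;  b_124 = 307
  b_125 = 400;  b_126 = 680;  b_127 = 396;  b_128 = 42;  b_129 = 150;  b_130 = 865
  b_131 = 445;  b_132 = 779;  b_133 = 236;  b_134 = 976;  b_135 = 956;  b_136 = 30
  b_137 = 779;  b_138 = 942;  b_139 = 581;  b_140 = 1008;  b_141 = 128;  b_142 = 792
  b_143 = 867;  b_144 = 731;  b_145 = 443;  b_146 = 81;  b_147 = 996;  b_148 = 75
  b_149 = 455;  b_150 = 714;  b_151 = 858;  b_152 = 1001;  b_153 = 533;  b_154 = 248
  b_155 = 81;  b_156 = 850;  b_157 = 69;  b_158 = 95;  b_159 = 572;  b_160 = 711
  b_161 = 500;  b_162 = 20;  b_163 = 554;  b_164 = 371;  b_165 = 990;  b_166 = 461
  b_167 = 487;  b_168 = 52;  b_169 = 202;  b_170 = 76;  b_171 = 69;  b_172 = 180
  b_173 = 838;  b_174 = 762;  b_175 = 938;  b_176 = 975;  b_177 = 393;  b_178 = 916
  b_179 = 221;  b_180 = 759;  b_181 = 503;  b_182 = 270;  b_183 = 293;  b_184 = 305
  b_185 = 235;  b_186 = 528;  b_187 = 541;  b_188 = 769;  b_189 = 30;  b_190 = 993
  b_191 = 495;  b_192 = 343;  b_193 = 644;  b_194 = 350;  b_195 = 505;  b_196 = 928
  b_197 = 973;  b_198 = 327;  b_199 = 363;  b_200 = 206;  b_201 = 863;  b_202 = 886
  b_203 = 507;  b_204 = 217;  b_205 = 95;  b_206 = 47;  b_207 = 63;  b_208 = 956
  b_209 = 843;  b_210 = 96;  b_211 = 686;  b_212 = 172;  b_213 = 922;  b_214 = 134
  b_215 = 859;  b_216 = 513;  b_217 = 1003;  b_218 = 40;  b_219 = 818;  b_220 = 980
  b_221 = 430;  b_222 = 553;  b_223 = 356;  b_224 = 593;  b_225 = 561;  b_226 = 379
  b_227 = 460;  b_228 = 226;  b_229 = 108;  b_230 = 371;  b_231 = 557;  b_232 = 937
  b_233 = 786;  b_234 = 683;  b_235 = 554;  b_236 = 673;  b_237 = 99;  b_238 = 980
  b_239 = 267;  b_240 = 71;  b_241 = 807;  b_242 = 304;  b_243 = 629;  b_244 = 738
  b_245 = 146;  b_246 = 432;  b_247 = 778;  b_248 = 984;  b_249 = 207;  b_250 = 437
  b_251 = 816;  b_252 = 737;  b_253 = 154;  b_254 = 790;  b_255 = 691;  b_256 = 732
  b_257 = 250;  b_258 = 519;  b_259 = 406;  b_260 = 671;  b_261 = 902;  b_262 = 966
  b_263 = 91;  b_264 = 996;  b_265 = 656;  b_266 = 663;  b_267 = 173;  b_268 = 347
  b_269 = 51;  b_270 = 930;  b_271 = 361;  b_272 = 272;  b_273 = 616;  b_274 = 352
  b_275 = 397;  b_276 = 13;  b_277 = 879;  b_278 = 767;  b_279 = 405;  b_280 = 654
  b_281 = 995;  b_282 = 358;  b_283 = 539;  b_284 = 196;  b_285 = 674;  b_286 = 314
  b_287 = 836;  b_288 = 253;  b_289 = 938;  b_290 = 703;  b_291 = 590;  b_292 = 426
  b_293 = 519;  b_294 = 65;  b_295 = 497;  b_296 = 22;  b_297 = 464;  b_298 = 854
  b_299 = 187;  b_300 = 208;  b_301 = 202;  b_302 = 574;  b_303 = 428;  b_304 = 70
  b_305 = 897;  b_306 = 169;  b_307 = 362;  b_308 = 240;  b_309 = 350;  b_310 = 962
  b_311 = 569;  b_312 = 487;  b_313 = 451;  b_314 = 412;  b_315 = 808;  b_316 = 111
  b_317 = 816;  b_318 = 516;  b_319 = 918;  b_320 = 926;  b_321 = 362;  b_322 = 11
  b_323 = 719;  b_324 = 281;  b_325 = 357;  b_326 = 632;  b_327 = 877;  b_328 = 323
  b_329 = 646;  b_330 = 959;  b_331 = 646;  b_332 = 522;  b_333 = 389;  b_334 = 283
  b_335 = 720;  b_336 = 632;  b_337 = 250;  b_338 = 116;  b_339 = 465;  b_340 = 868
  b_341 = 478;  b_342 = 736;  b_343 = 476;  b_344 = 873;  b_345 = 857;  b_346 = 391
  b_347 = 288;  b_348 = 858;  b_349 = 425;  b_350 = 287
b_351 = 1007·287 + 148·425 + 135·858 + 911·288 + 825·391 = 295
b_352 = 1007·295 + 148·287 + 135·425 + 911·858 + 825·288 = 527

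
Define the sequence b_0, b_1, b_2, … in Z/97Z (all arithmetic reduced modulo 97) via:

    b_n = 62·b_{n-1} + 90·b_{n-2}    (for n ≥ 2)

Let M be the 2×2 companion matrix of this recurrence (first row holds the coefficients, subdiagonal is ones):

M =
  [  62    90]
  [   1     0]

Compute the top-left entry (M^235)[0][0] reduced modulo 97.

(M^235)[0][0] is the top entry after applying M 235 times to the unit state (1, 0). Equivalently it is h_{236} for the auxiliary sequence (h_n) obeying the same recurrence with h_1 = 1 and h_i = 0 for 0 ≤ i < 1:
h_2 = 62·1 + 90·0 = 62
h_3 = 62·62 + 90·1 = 54
h_4 = 62·54 + 90·62 = 4
h_5 = 62·4 + 90·54 = 64
h_6 = 62·64 + 90·4 = 60
h_7 = 62·60 + 90·64 = 71
h_8 = 62·71 + 90·60 = 5
h_9 = 62·5 + 90·71 = 7
h_10 = 62·7 + 90·5 = 11
h_11 = 62·11 + 90·7 = 51
h_12 = 62·51 + 90·11 = 78
h_13 = 62·78 + 90·51 = 17
h_14 = 62·17 + 90·78 = 23
h_15 = 62·23 + 90·17 = 46
h_16 = 62·46 + 90·23 = 72
h_17 = 62·72 + 90·46 = 68
h_18 = 62·68 + 90·72 = 26
h_19 = 62·26 + 90·68 = 69
h_20 = 62·69 + 90·26 = 22
h_21 = 62·22 + 90·69 = 8
h_22 = 62·8 + 90·22 = 51
h_23 = 62·51 + 90·8 = 2
h_24 = 62·2 + 90·51 = 58
h_25 = 62·58 + 90·2 = 90
h_26 = 62·90 + 90·58 = 33
h_27 = 62·33 + 90·90 = 58
h_28 = 62·58 + 90·33 = 67
h_29 = 62·67 + 90·58 = 62
h_30 = 62·62 + 90·67 = 77
h_31 = 62·77 + 90·62 = 72
h_32 = 62·72 + 90·77 = 45
h_33 = 62·45 + 90·72 = 55
h_34 = 62·55 + 90·45 = 88
h_35 = 62·88 + 90·55 = 27
h_36 = 62·27 + 90·88 = 88
h_37 = 62·88 + 90·27 = 29
h_38 = 62·29 + 90·88 = 18
h_39 = 62·18 + 90·29 = 40
h_40 = 62·40 + 90·18 = 26
h_41 = 62·26 + 90·40 = 71
h_42 = 62·71 + 90·26 = 49
h_43 = 62·49 + 90·71 = 19
h_44 = 62·19 + 90·49 = 59
h_45 = 62·59 + 90·19 = 33
h_46 = 62·33 + 90·59 = 81
h_47 = 62·81 + 90·33 = 38
h_48 = 62·38 + 90·81 = 43
h_49 = 62·43 + 90·38 = 72
h_50 = 62·72 + 90·43 = 89
h_51 = 62·89 + 90·72 = 67
h_52 = 62·67 + 90·89 = 39
h_53 = 62·39 + 90·67 = 9
h_54 = 62·9 + 90·39 = 91
h_55 = 62·91 + 90·9 = 50
h_56 = 62·50 + 90·91 = 38
h_57 = 62·38 + 90·50 = 66
h_58 = 62·66 + 90·38 = 43
h_59 = 62·43 + 90·66 = 70
h_60 = 62·70 + 90·43 = 62
h_61 = 62·62 + 90·70 = 56
h_62 = 62·56 + 90·62 = 31
h_63 = 62·31 + 90·56 = 75
h_64 = 62·75 + 90·31 = 68
h_65 = 62·68 + 90·75 = 5
h_66 = 62·5 + 90·68 = 28
h_67 = 62·28 + 90·5 = 52
h_68 = 62·52 + 90·28 = 21
h_69 = 62·21 + 90·52 = 65
h_70 = 62·65 + 90·21 = 3
h_71 = 62·3 + 90·65 = 22
h_72 = 62·22 + 90·3 = 82
h_73 = 62·82 + 90·22 = 80
h_74 = 62·80 + 90·82 = 21
h_75 = 62·21 + 90·80 = 63
h_76 = 62·63 + 90·21 = 73
h_77 = 62·73 + 90·63 = 11
h_78 = 62·11 + 90·73 = 74
h_79 = 62·74 + 90·11 = 49
h_80 = 62·49 + 90·74 = 95
h_81 = 62·95 + 90·49 = 18
h_82 = 62·18 + 90·95 = 63
h_83 = 62·63 + 90·18 = 94
h_84 = 62·94 + 90·63 = 52
h_85 = 62·52 + 90·94 = 44
h_86 = 62·44 + 90·52 = 36
h_87 = 62·36 + 90·44 = 81
h_88 = 62·81 + 90·36 = 17
h_89 = 62·17 + 90·81 = 2
h_90 = 62·2 + 90·17 = 5
h_91 = 62·5 + 90·2 = 5
h_92 = 62·5 + 90·5 = 81
h_93 = 62·81 + 90·5 = 40
h_94 = 62·40 + 90·81 = 70
h_95 = 62·70 + 90·40 = 83
h_96 = 62·83 + 90·70 = 0
h_97 = 62·0 + 90·83 = 1
(h_96, h_97) = (0, 1) = (h_0, h_1), so the sequence has period 96.
236 ≡ 44 (mod 96), hence h_236 = h_44 = 59.

59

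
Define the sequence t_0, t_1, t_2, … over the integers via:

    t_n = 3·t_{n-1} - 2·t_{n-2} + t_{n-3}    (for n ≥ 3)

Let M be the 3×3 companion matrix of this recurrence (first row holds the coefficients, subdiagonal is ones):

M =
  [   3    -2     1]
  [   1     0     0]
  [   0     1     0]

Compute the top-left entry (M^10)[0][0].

(M^10)[0][0] is the top entry after applying M 10 times to the unit state (1, 0, 0). Equivalently it is h_{12} for the auxiliary sequence (h_n) obeying the same recurrence with h_2 = 1 and h_i = 0 for 0 ≤ i < 2:
h_3 = 3·1 + -2·0 + 1·0 = 3
h_4 = 3·3 + -2·1 + 1·0 = 7
h_5 = 3·7 + -2·3 + 1·1 = 16
h_6 = 3·16 + -2·7 + 1·3 = 37
h_7 = 3·37 + -2·16 + 1·7 = 86
h_8 = 3·86 + -2·37 + 1·16 = 200
h_9 = 3·200 + -2·86 + 1·37 = 465
h_10 = 3·465 + -2·200 + 1·86 = 1081
h_11 = 3·1081 + -2·465 + 1·200 = 2513
h_12 = 3·2513 + -2·1081 + 1·465 = 5842

5842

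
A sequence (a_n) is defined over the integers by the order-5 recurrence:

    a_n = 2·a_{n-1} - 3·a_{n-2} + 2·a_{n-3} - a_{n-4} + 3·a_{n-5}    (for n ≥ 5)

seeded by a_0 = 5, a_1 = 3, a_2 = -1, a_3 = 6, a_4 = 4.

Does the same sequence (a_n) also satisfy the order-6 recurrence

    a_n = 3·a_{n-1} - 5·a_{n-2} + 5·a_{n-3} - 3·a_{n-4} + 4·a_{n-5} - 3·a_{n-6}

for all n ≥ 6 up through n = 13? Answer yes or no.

yes

Terms a_0..a_13: 5, 3, -1, 6, 4, 0, 10, 19, 22, 19, 0, -2, 69, 191
n=6: candidate gives 10, actual a_6 = 10 ✓
n=7: candidate gives 19, actual a_7 = 19 ✓
n=8: candidate gives 22, actual a_8 = 22 ✓
n=9: candidate gives 19, actual a_9 = 19 ✓
n=10: candidate gives 0, actual a_10 = 0 ✓
n=11: candidate gives -2, actual a_11 = -2 ✓
n=12: candidate gives 69, actual a_12 = 69 ✓
n=13: candidate gives 191, actual a_13 = 191 ✓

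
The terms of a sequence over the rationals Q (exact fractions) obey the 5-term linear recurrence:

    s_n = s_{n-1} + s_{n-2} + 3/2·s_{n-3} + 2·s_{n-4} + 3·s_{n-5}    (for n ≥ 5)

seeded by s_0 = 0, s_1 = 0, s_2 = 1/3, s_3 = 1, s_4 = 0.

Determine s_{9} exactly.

s_5 = 1·0 + 1·1 + 3/2·1/3 + 2·0 + 3·0 = 3/2
s_6 = 1·3/2 + 1·0 + 3/2·1 + 2·1/3 + 3·0 = 11/3
s_7 = 1·11/3 + 1·3/2 + 3/2·0 + 2·1 + 3·1/3 = 49/6
s_8 = 1·49/6 + 1·11/3 + 3/2·3/2 + 2·0 + 3·1 = 205/12
s_9 = 1·205/12 + 1·49/6 + 3/2·11/3 + 2·3/2 + 3·0 = 135/4

135/4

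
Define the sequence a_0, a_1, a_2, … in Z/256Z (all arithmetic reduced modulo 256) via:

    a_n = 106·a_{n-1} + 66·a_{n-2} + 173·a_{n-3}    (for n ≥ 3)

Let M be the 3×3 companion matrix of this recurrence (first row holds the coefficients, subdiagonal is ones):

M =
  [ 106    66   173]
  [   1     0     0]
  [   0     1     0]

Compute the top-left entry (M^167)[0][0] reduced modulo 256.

224

(M^167)[0][0] is the top entry after applying M 167 times to the unit state (1, 0, 0). Equivalently it is h_{169} for the auxiliary sequence (h_n) obeying the same recurrence with h_2 = 1 and h_i = 0 for 0 ≤ i < 2:
h_3 = 106·1 + 66·0 + 173·0 = 106
h_4 = 106·106 + 66·1 + 173·0 = 38
h_5 = 106·38 + 66·106 + 173·1 = 189
h_6 = 106·189 + 66·38 + 173·106 = 176
h_7 = 106·176 + 66·189 + 173·38 = 72
h_8 = 106·72 + 66·176 + 173·189 = 233
Continuing the recurrence:
  h_9 = 250;  h_10 = 62;  h_11 = 149;  h_12 = 160;  h_13 = 144;  h_14 = 145
  h_15 = 74;  h_16 = 86;  h_17 = 173;  h_18 = 208;  h_19 = 216;  h_20 = 249
  h_21 = 90;  h_22 = 110;  h_23 = 5;  h_24 = 64;  h_25 = 32;  h_26 = 33
  h_27 = 42;  h_28 = 134;  h_29 = 157;  h_30 = 240;  h_31 = 104;  h_32 = 9
  h_33 = 186;  h_34 = 158;  h_35 = 117;  h_36 = 224;  h_37 = 176;  h_38 = 177
  h_39 = 10;  h_40 = 182;  h_41 = 141;  h_42 = 16;  h_43 = 248;  h_44 = 25
  h_45 = 26;  h_46 = 206;  h_47 = 229;  h_48 = 128;  h_49 = 64;  h_50 = 65
  h_51 = 234;  h_52 = 230;  h_53 = 125;  h_54 = 48;  h_55 = 136;  h_56 = 41
  h_57 = 122;  h_58 = 254;  h_59 = 85;  h_60 = 32;  h_61 = 208;  h_62 = 209
  h_63 = 202;  h_64 = 22;  h_65 = 109;  h_66 = 80;  h_67 = 24;  h_68 = 57
  h_69 = 218;  h_70 = 46;  h_71 = 197;  h_72 = 192;  h_73 = 96;  h_74 = 97
  h_75 = 170;  h_76 = 70;  h_77 = 93;  h_78 = 112;  h_79 = 168;  h_80 = 73
  h_81 = 58;  h_82 = 94;  h_83 = 53;  h_84 = 96;  h_85 = 240;  h_86 = 241
  h_87 = 138;  h_88 = 118;  h_89 = 77;  h_90 = 144;  h_91 = 56;  h_92 = 89
  h_93 = 154;  h_94 = 142;  h_95 = 165;  h_96 = 0;  h_97 = 128;  h_98 = 129
  h_99 = 106;  h_100 = 166;  h_101 = 61;  h_102 = 176;  h_103 = 200;  h_104 = 105
  h_105 = 250;  h_106 = 190;  h_107 = 21;  h_108 = 160;  h_109 = 16;  h_110 = 17
  h_111 = 74;  h_112 = 214;  h_113 = 45;  h_114 = 208;  h_115 = 88;  h_116 = 121
  h_117 = 90;  h_118 = 238;  h_119 = 133;  h_120 = 64;  h_121 = 160;  h_122 = 161
  h_123 = 42;  h_124 = 6;  h_125 = 29;  h_126 = 240;  h_127 = 232;  h_128 = 137
  h_129 = 186;  h_130 = 30;  h_131 = 245;  h_132 = 224;  h_133 = 48;  h_134 = 49
  h_135 = 10;  h_136 = 54;  h_137 = 13;  h_138 = 16;  h_139 = 120;  h_140 = 153
  h_141 = 26;  h_142 = 78;  h_143 = 101;  h_144 = 128;  h_145 = 192;  h_146 = 193
  h_147 = 234;  h_148 = 102;  h_149 = 253;  h_150 = 48;  h_151 = 8;  h_152 = 169
  h_153 = 122;  h_154 = 126;  h_155 = 213;  h_156 = 32;  h_157 = 80;  h_158 = 81
  h_159 = 202;  h_160 = 150;  h_161 = 237;  h_162 = 80;  h_163 = 152;  h_164 = 185
  h_165 = 218;  h_166 = 174;  h_167 = 69
h_168 = 106·69 + 66·174 + 173·218 = 192
h_169 = 106·192 + 66·69 + 173·174 = 224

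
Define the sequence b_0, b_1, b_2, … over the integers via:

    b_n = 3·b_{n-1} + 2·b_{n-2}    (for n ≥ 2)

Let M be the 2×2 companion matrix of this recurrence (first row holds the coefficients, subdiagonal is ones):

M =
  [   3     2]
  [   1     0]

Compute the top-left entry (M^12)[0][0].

3598219

(M^12)[0][0] is the top entry after applying M 12 times to the unit state (1, 0). Equivalently it is h_{13} for the auxiliary sequence (h_n) obeying the same recurrence with h_1 = 1 and h_i = 0 for 0 ≤ i < 1:
h_2 = 3·1 + 2·0 = 3
h_3 = 3·3 + 2·1 = 11
h_4 = 3·11 + 2·3 = 39
h_5 = 3·39 + 2·11 = 139
h_6 = 3·139 + 2·39 = 495
h_7 = 3·495 + 2·139 = 1763
h_8 = 3·1763 + 2·495 = 6279
h_9 = 3·6279 + 2·1763 = 22363
h_10 = 3·22363 + 2·6279 = 79647
h_11 = 3·79647 + 2·22363 = 283667
h_12 = 3·283667 + 2·79647 = 1010295
h_13 = 3·1010295 + 2·283667 = 3598219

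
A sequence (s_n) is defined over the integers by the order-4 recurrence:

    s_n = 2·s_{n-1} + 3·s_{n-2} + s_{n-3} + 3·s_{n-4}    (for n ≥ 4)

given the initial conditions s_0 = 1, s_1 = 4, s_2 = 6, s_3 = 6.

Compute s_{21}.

10407469055

s_4 = 2·6 + 3·6 + 1·4 + 3·1 = 37
s_5 = 2·37 + 3·6 + 1·6 + 3·4 = 110
s_6 = 2·110 + 3·37 + 1·6 + 3·6 = 355
s_7 = 2·355 + 3·110 + 1·37 + 3·6 = 1095
s_8 = 2·1095 + 3·355 + 1·110 + 3·37 = 3476
s_9 = 2·3476 + 3·1095 + 1·355 + 3·110 = 10922
s_10 = 2·10922 + 3·3476 + 1·1095 + 3·355 = 34432
s_11 = 2·34432 + 3·10922 + 1·3476 + 3·1095 = 108391
s_12 = 2·108391 + 3·34432 + 1·10922 + 3·3476 = 341428
s_13 = 2·341428 + 3·108391 + 1·34432 + 3·10922 = 1075227
s_14 = 2·1075227 + 3·341428 + 1·108391 + 3·34432 = 3386425
s_15 = 2·3386425 + 3·1075227 + 1·341428 + 3·108391 = 10665132
s_16 = 2·10665132 + 3·3386425 + 1·1075227 + 3·341428 = 33589050
s_17 = 2·33589050 + 3·10665132 + 1·3386425 + 3·1075227 = 105785602
s_18 = 2·105785602 + 3·33589050 + 1·10665132 + 3·3386425 = 333162761
s_19 = 2·333162761 + 3·105785602 + 1·33589050 + 3·10665132 = 1049266774
s_20 = 2·1049266774 + 3·333162761 + 1·105785602 + 3·33589050 = 3304574583
s_21 = 2·3304574583 + 3·1049266774 + 1·333162761 + 3·105785602 = 10407469055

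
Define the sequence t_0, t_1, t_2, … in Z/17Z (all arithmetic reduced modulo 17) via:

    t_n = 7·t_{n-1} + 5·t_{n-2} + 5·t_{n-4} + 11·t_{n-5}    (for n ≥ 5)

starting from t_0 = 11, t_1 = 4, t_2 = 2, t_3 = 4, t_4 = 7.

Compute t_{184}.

13

t_5 = 7·7 + 5·4 + 0·2 + 5·4 + 11·11 = 6
t_6 = 7·6 + 5·7 + 0·4 + 5·2 + 11·4 = 12
t_7 = 7·12 + 5·6 + 0·7 + 5·4 + 11·2 = 3
t_8 = 7·3 + 5·12 + 0·6 + 5·7 + 11·4 = 7
t_9 = 7·7 + 5·3 + 0·12 + 5·6 + 11·7 = 1
t_10 = 7·1 + 5·7 + 0·3 + 5·12 + 11·6 = 15
Continuing the recurrence:
  t_11 = 2;  t_12 = 4;  t_13 = 1;  t_14 = 11;  t_15 = 2;  t_16 = 9
  t_17 = 3;  t_18 = 13;  t_19 = 16;  t_20 = 6;  t_21 = 15;  t_22 = 12
  t_23 = 8;  t_24 = 16;  t_25 = 4;  t_26 = 10;  t_27 = 7;  t_28 = 12
  t_29 = 9;  t_30 = 13;  t_31 = 9;  t_32 = 10;  t_33 = 3;  t_34 = 14
  t_35 = 12;  t_36 = 14;  t_37 = 11;  t_38 = 12;  t_39 = 13;  t_40 = 13
  t_41 = 8;  t_42 = 13;  t_43 = 5;  t_44 = 2;  t_45 = 1;  t_46 = 0
  t_47 = 3;  t_48 = 1;  t_49 = 15;  t_50 = 2;  t_51 = 2;  t_52 = 11
  t_53 = 3;  t_54 = 13;  t_55 = 2;  t_56 = 3;  t_57 = 14;  t_58 = 7
  t_59 = 0;  t_60 = 4;  t_61 = 12;  t_62 = 4;  t_63 = 12;  t_64 = 5
  t_65 = 12;  t_66 = 6;  t_67 = 2;  t_68 = 14;  t_69 = 2;  t_70 = 8
  t_71 = 6;  t_72 = 4;  t_73 = 1;  t_74 = 4;  t_75 = 15;  t_76 = 7
  t_77 = 3;  t_78 = 2;  t_79 = 12;  t_80 = 5;  t_81 = 0;  t_82 = 0
  t_83 = 14;  t_84 = 0;  t_85 = 6;  t_86 = 8;  t_87 = 3;  t_88 = 11
  t_89 = 3;  t_90 = 12;  t_91 = 15;  t_92 = 15;  t_93 = 10;  t_94 = 0
  t_95 = 2;  t_96 = 16;  t_97 = 14;  t_98 = 16;  t_99 = 5;  t_100 = 13
  t_101 = 5;  t_102 = 11;  t_103 = 14;  t_104 = 1;  t_105 = 7;  t_106 = 11
  t_107 = 14;  t_108 = 6;  t_109 = 5;  t_110 = 10;  t_111 = 14;  t_112 = 9
  t_113 = 3;  t_114 = 1;  t_115 = 15;  t_116 = 3;  t_117 = 6;  t_118 = 10
  t_119 = 16;  t_120 = 2;  t_121 = 4;  t_122 = 1;  t_123 = 13;  t_124 = 10
  t_125 = 7;  t_126 = 12;  t_127 = 8;  t_128 = 3;  t_129 = 2;  t_130 = 13
  t_131 = 1;  t_132 = 5;  t_133 = 15;  t_134 = 13;  t_135 = 8;  t_136 = 4
  t_137 = 11;  t_138 = 4;  t_139 = 11;  t_140 = 1;  t_141 = 8;  t_142 = 15
  t_143 = 6;  t_144 = 5;  t_145 = 14;  t_146 = 14;  t_147 = 6;  t_148 = 16
  t_149 = 12;  t_150 = 14;  t_151 = 2;  t_152 = 9;  t_153 = 3;  t_154 = 13
  t_155 = 15;  t_156 = 16;  t_157 = 12;  t_158 = 7;  t_159 = 4;  t_160 = 2
  t_161 = 15;  t_162 = 10;  t_163 = 4;  t_164 = 13;  t_165 = 4;  t_166 = 2
  t_167 = 11;  t_168 = 9;  t_169 = 9;  t_170 = 9;  t_171 = 15;  t_172 = 10
  t_173 = 0;  t_174 = 7;  t_175 = 2;  t_176 = 9;  t_177 = 13;  t_178 = 1
  t_179 = 6;  t_180 = 12;  t_181 = 6;  t_182 = 12
t_183 = 7·12 + 5·6 + 0·12 + 5·6 + 11·1 = 2
t_184 = 7·2 + 5·12 + 0·6 + 5·12 + 11·6 = 13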